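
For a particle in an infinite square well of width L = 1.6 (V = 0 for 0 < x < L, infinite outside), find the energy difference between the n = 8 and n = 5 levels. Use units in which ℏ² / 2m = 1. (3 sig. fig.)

ΔE = 150

E_n = n²π²ℏ²/(2mL²), so ΔE = (8² − 5²) π²ℏ²/(2mL²).
ΔE = 39 × π² / (2 × 0.5 × 1.6²) = 150.4.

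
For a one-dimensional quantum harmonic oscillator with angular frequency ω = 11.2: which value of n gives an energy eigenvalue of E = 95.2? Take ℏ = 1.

E_n = ℏω(n + ½) ⇒ n = E/(ℏω) − ½ = 95.2/11.2 − 0.5 = 8.000 → n = 8.

n = 8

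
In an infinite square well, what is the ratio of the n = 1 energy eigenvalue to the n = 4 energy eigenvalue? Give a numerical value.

0.0625

E_n = n²π²ℏ²/(2mL²) so the ratio is n₂²/n₁² = 1/16 = 0.0625.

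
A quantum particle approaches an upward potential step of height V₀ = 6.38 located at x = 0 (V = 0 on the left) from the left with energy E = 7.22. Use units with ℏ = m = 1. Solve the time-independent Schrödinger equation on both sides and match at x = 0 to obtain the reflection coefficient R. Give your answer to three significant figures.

R = 0.241

The wavenumbers are k₁ = √(2mE)/ℏ = 3.800 on the left and k₂ = √(2m(E − V₀))/ℏ = 1.296 on the right.
Matching ψ and ψ′ at x = 0 gives r = (k₁ − k₂)/(k₁ + k₂), so R = r² = 0.2414 and T = 1 − R = 0.7586.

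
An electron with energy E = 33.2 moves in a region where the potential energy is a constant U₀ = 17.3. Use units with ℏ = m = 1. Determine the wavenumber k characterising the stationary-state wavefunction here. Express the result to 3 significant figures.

With E > U₀ the solution is oscillatory, ψ ∝ e^{±ikx} with k = √(2m(E − U₀))/ℏ.
k = √(2 × 1 × 15.9) = 5.639.

k = 5.64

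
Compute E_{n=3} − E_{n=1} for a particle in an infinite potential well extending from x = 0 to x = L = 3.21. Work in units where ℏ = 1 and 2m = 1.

E_n = n²π²ℏ²/(2mL²), so ΔE = (3² − 1²) π²ℏ²/(2mL²).
ΔE = 8 × π² / (2 × 0.5 × 3.21²) = 7.663.

ΔE = 7.66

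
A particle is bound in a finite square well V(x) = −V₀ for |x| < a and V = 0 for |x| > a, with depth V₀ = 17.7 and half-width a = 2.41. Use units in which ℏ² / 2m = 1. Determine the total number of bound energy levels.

The dimensionless depth is z₀ = a√(2mV₀)/ℏ = 2.41 × √(17.70) = 10.14.
A new bound state (alternating even/odd) appears each time z₀ passes a multiple of π/2, so N = ⌊2z₀/π⌋ + 1 = ⌊6.455⌋ + 1 = 7.

N = 7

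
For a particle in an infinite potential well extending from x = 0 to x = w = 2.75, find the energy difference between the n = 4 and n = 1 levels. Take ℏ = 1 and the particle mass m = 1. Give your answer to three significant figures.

ΔE = 9.79

E_n = n²π²ℏ²/(2mw²), so ΔE = (4² − 1²) π²ℏ²/(2mw²).
ΔE = 15 × π² / (2 × 1 × 2.75²) = 9.788.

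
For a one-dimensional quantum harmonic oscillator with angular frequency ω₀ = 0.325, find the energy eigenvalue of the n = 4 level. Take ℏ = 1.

The oscillator eigenvalues are E_n = ℏω₀(n + ½), so E_4 = 0.325 × 4.5 = 1.463.

E = 1.46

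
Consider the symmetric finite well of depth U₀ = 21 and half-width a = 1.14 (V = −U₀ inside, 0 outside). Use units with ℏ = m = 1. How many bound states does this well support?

N = 5

The dimensionless depth is z₀ = a√(2mU₀)/ℏ = 1.14 × √(42.00) = 7.388.
A new bound state (alternating even/odd) appears each time z₀ passes a multiple of π/2, so N = ⌊2z₀/π⌋ + 1 = ⌊4.703⌋ + 1 = 5.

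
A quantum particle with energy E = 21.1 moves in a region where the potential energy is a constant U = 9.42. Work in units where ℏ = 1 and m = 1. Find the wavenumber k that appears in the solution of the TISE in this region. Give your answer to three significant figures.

k = 4.83

With E > U the solution is oscillatory, ψ ∝ e^{±ikx} with k = √(2m(E − U))/ℏ.
k = √(2 × 1 × 11.68) = 4.833.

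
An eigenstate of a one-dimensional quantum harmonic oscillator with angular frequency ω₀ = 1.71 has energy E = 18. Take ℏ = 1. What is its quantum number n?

E_n = ℏω₀(n + ½) ⇒ n = E/(ℏω₀) − ½ = 18/1.71 − 0.5 = 10.026 → n = 10.

n = 10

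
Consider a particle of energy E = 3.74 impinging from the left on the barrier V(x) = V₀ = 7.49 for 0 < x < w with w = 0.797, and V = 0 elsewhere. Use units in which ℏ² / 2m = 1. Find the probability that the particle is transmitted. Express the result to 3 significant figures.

T = 0.167

E < V₀: inside the barrier ψ ∝ e^{±κx} with κ = √(2m(V₀ − E))/ℏ = 1.936.
κw = 1.543, sinh(κw) = 2.233.
The exact tunnelling result is T⁻¹ = 1 + V₀² sinh²(κw) / [4E(V₀ − E)] = 5.988, so T = 0.167.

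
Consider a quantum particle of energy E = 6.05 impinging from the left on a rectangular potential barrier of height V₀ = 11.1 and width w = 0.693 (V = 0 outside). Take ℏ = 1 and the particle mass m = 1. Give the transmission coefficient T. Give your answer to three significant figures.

E < V₀: inside the barrier ψ ∝ e^{±κx} with κ = √(2m(V₀ − E))/ℏ = 3.178.
κw = 2.202, sinh(κw) = 4.468.
The exact tunnelling result is T⁻¹ = 1 + V₀² sinh²(κw) / [4E(V₀ − E)] = 21.13, so T = 0.0473.

T = 0.0473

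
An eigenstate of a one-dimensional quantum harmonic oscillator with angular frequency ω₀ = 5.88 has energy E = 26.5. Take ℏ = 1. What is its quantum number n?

Invert E_n = (n + ½)ℏω₀: n = E/ℏω₀ − ½ = 4.007, so n = 4.

n = 4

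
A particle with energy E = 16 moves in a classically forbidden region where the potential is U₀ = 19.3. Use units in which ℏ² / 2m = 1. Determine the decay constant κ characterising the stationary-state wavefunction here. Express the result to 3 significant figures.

κ = 1.82

Since E < U₀ the TISE in this region is ψ'' = κ²ψ with κ = √(2m(U₀ − E))/ℏ.
κ = √(2 × 0.5 × 3.3) = 1.817.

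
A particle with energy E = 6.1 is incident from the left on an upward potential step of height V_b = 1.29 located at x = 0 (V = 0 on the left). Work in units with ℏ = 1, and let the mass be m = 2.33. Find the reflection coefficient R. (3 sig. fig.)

R = 0.00352

The wavenumbers are k₁ = √(2mE)/ℏ = 5.332 on the left and k₂ = √(2m(E − V_b))/ℏ = 4.734 on the right.
Matching ψ and ψ′ at x = 0 gives r = (k₁ − k₂)/(k₁ + k₂), so R = r² = 0.003520 and T = 1 − R = 0.9965.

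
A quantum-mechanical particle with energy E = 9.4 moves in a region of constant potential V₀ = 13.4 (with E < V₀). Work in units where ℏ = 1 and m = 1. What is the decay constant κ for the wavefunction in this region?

κ = 2.83

Since E < V₀ the TISE in this region is ψ'' = κ²ψ with κ = √(2m(V₀ − E))/ℏ.
κ = √(2 × 1 × 4) = 2.828.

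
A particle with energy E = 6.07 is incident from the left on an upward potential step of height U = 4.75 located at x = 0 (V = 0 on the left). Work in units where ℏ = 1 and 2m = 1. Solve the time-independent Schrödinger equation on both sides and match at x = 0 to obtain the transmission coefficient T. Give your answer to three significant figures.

The wavenumbers are k₁ = √(2mE)/ℏ = 2.464 on the left and k₂ = √(2m(E − U))/ℏ = 1.149 on the right.
Continuity of ψ and ψ′ at the step yields the reflection amplitude r = (k₁ − k₂)/(k₁ + k₂) = 0.3640; thus R = |r|² = 0.1325, T = 0.8675.

T = 0.868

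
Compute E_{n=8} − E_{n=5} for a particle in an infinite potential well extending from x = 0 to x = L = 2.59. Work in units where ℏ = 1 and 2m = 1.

E_n = n²π²ℏ²/(2mL²), so ΔE = (8² − 5²) π²ℏ²/(2mL²).
ΔE = 39 × π² / (2 × 0.5 × 2.59²) = 57.38.

ΔE = 57.4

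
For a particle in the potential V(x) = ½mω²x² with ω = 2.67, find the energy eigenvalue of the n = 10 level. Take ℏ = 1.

Using E_n = (n + ½)ℏω: E_10 = 10.5 × 2.67 = 28.04.

E = 28.0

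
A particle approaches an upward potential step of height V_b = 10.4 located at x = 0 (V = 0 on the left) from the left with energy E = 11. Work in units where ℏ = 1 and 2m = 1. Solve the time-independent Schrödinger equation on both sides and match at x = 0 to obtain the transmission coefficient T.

T = 0.614

On each side the TISE gives plane waves with k = √(2m(E − V))/ℏ: k₁ = √(2·½·11) = 3.317, k₂ = √(2·½·0.6) = 0.7746.
Continuity of ψ and ψ′ at the step yields the reflection amplitude r = (k₁ − k₂)/(k₁ + k₂) = 0.6213; thus R = |r|² = 0.3861, T = 0.6139.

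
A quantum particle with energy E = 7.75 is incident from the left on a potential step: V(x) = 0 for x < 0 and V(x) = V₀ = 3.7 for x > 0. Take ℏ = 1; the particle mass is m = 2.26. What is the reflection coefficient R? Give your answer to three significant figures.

R = 0.0259

The wavenumbers are k₁ = √(2mE)/ℏ = 5.919 on the left and k₂ = √(2m(E − V₀))/ℏ = 4.279 on the right.
Matching ψ and ψ′ at x = 0 gives r = (k₁ − k₂)/(k₁ + k₂), so R = r² = 0.02587 and T = 1 − R = 0.9741.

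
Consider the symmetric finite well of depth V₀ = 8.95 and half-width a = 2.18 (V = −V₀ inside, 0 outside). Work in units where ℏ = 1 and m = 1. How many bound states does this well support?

The dimensionless depth is z₀ = a√(2mV₀)/ℏ = 2.18 × √(17.90) = 9.223.
A new bound state (alternating even/odd) appears each time z₀ passes a multiple of π/2, so N = ⌊2z₀/π⌋ + 1 = ⌊5.872⌋ + 1 = 6.

N = 6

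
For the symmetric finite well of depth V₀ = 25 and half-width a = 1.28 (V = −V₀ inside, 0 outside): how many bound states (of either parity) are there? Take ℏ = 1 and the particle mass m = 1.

Define the well-strength parameter z₀ = (a/ℏ)√(2mV₀) = 1.28 × √(2·1·25) = 9.051.
The even/odd transcendental equations gain one root per π/2 in z₀, giving N = 1 + ⌊2z₀/π⌋ = 1 + ⌊5.762⌋ = 6.

N = 6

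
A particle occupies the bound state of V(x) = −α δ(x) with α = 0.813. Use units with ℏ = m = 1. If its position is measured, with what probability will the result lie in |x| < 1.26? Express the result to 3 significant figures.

P = 0.871

The normalised bound state is ψ = √κ e^{−κ|x|} with κ = mα/ℏ² = 0.8130.
P(|x| < d) = ∫_{−d}^{d} κ e^{−2κ|x|} dx = 1 − e^{−2κd} = 1 − e^{−2.049} = 0.8711.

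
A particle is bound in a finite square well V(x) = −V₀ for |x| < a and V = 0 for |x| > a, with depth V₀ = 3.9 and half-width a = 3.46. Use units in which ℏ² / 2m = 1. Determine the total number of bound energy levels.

N = 5

The dimensionless depth is z₀ = a√(2mV₀)/ℏ = 3.46 × √(3.900) = 6.833.
The even/odd transcendental equations gain one root per π/2 in z₀, giving N = 1 + ⌊2z₀/π⌋ = 1 + ⌊4.350⌋ = 5.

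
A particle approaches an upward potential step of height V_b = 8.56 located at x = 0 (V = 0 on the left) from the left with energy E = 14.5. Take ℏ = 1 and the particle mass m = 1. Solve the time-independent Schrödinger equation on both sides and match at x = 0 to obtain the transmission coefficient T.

T = 0.952

On each side the TISE gives plane waves with k = √(2m(E − V))/ℏ: k₁ = √(2·1·14.5) = 5.385, k₂ = √(2·1·5.94) = 3.447.
Continuity of ψ and ψ′ at the step yields the reflection amplitude r = (k₁ − k₂)/(k₁ + k₂) = 0.2195; thus R = |r|² = 0.04817, T = 0.9518.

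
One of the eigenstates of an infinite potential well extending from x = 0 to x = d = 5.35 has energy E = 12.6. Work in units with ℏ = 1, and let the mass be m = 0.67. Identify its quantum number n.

n = 7

From E_n = n²π²ℏ²/(2md²) invert to n = √(2md²E)/(πℏ).
n = (5.35/π) × √(2 × 0.67 × 12.6) = 6.997 → n = 7.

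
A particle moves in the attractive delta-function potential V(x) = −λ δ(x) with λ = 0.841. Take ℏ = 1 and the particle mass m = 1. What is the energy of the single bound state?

E = -0.354

The bound state is ψ(x) = √κ e^{−κ|x|}. The derivative jump ψ'(0⁺) − ψ'(0⁻) = −(2mλ/ℏ²)ψ(0) fixes κ = mλ/ℏ² = 0.8410.
Then E = −ℏ²κ²/(2m) = −mλ²/(2ℏ²) = -0.3536.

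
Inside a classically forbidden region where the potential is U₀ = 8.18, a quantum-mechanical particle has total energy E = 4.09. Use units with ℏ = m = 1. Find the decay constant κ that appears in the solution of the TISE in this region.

Since E < U₀ the TISE in this region is ψ'' = κ²ψ with κ = √(2m(U₀ − E))/ℏ.
κ = √(2 × 1 × 4.09) = 2.860.

κ = 2.86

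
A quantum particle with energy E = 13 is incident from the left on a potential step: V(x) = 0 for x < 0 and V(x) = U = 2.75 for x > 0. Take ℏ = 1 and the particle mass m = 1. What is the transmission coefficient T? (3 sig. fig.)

T = 0.996

The wavenumbers are k₁ = √(2mE)/ℏ = 5.099 on the left and k₂ = √(2m(E − U))/ℏ = 4.528 on the right.
Matching ψ and ψ′ at x = 0 gives r = (k₁ − k₂)/(k₁ + k₂), so R = r² = 0.003522 and T = 1 − R = 0.9965.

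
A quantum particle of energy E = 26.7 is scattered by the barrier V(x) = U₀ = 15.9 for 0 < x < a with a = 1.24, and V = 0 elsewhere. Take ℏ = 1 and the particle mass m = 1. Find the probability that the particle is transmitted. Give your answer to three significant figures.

Above the barrier the interior wavenumber is k₂ = √(2m(E − U₀))/ℏ = 4.648, giving phase k₂a = 5.763.
T = [1 + U₀² sin²(k₂a) / (4E(E − U₀))]⁻¹ = 1/1.054 = 0.949.

T = 0.949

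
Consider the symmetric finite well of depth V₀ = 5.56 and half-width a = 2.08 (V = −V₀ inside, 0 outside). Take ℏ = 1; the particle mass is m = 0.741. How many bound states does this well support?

N = 4

Define the well-strength parameter z₀ = (a/ℏ)√(2mV₀) = 2.08 × √(2·0.741·5.56) = 5.971.
The even/odd transcendental equations gain one root per π/2 in z₀, giving N = 1 + ⌊2z₀/π⌋ = 1 + ⌊3.801⌋ = 4.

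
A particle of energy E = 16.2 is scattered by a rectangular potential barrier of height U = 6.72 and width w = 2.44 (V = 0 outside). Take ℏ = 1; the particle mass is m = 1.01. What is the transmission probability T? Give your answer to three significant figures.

T = 0.938

Above the barrier the interior wavenumber is k₂ = √(2m(E − U))/ℏ = 4.376, giving phase k₂w = 10.68.
Matching at both interfaces gives T⁻¹ = 1 + U² sin²(k₂w) / [4E(E − U)] = 1.066, hence T = 0.938.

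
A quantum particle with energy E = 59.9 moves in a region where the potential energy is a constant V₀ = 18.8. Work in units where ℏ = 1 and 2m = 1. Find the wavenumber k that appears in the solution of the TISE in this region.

With E > V₀ the solution is oscillatory, ψ ∝ e^{±ikx} with k = √(2m(E − V₀))/ℏ.
k = √(2 × 0.5 × 41.1) = 6.411.

k = 6.41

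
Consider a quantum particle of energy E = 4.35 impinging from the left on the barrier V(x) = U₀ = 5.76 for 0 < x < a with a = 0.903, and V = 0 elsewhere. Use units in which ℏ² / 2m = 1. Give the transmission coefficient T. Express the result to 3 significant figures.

E < U₀: inside the barrier ψ ∝ e^{±κx} with κ = √(2m(U₀ − E))/ℏ = 1.187.
κa = 1.072, sinh(κa) = 1.290.
Matching ψ, ψ′ at both faces gives T = [1 + U₀² sinh²(κa) / (4E(U₀ − E))]⁻¹ = 1/3.250 = 0.308.

T = 0.308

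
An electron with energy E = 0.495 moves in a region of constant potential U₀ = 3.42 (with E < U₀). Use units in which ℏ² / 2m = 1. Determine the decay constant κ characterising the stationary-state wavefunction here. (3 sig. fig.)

κ = 1.71

Since E < U₀ the TISE in this region is ψ'' = κ²ψ with κ = √(2m(U₀ − E))/ℏ.
κ = √(2 × 0.5 × 2.925) = 1.710.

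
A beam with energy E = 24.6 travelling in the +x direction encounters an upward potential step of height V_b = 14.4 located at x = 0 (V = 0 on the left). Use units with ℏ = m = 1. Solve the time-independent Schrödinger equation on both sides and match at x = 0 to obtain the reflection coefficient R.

R = 0.0469

On each side the TISE gives plane waves with k = √(2m(E − V))/ℏ: k₁ = √(2·1·24.6) = 7.014, k₂ = √(2·1·10.2) = 4.517.
Continuity of ψ and ψ′ at the step yields the reflection amplitude r = (k₁ − k₂)/(k₁ + k₂) = 0.2166; thus R = |r|² = 0.04692, T = 0.9531.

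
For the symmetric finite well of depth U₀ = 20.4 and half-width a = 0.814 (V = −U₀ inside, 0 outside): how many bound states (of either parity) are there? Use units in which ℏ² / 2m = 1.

Define the well-strength parameter z₀ = (a/ℏ)√(2mU₀) = 0.814 × √(2·0.5·20.4) = 3.677.
The even/odd transcendental equations gain one root per π/2 in z₀, giving N = 1 + ⌊2z₀/π⌋ = 1 + ⌊2.341⌋ = 3.

N = 3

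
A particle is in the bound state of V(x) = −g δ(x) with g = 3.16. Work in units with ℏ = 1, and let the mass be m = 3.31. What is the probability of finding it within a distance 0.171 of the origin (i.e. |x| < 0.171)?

The normalised bound state is ψ = √κ e^{−κ|x|} with κ = mg/ℏ² = 10.46.
P(|x| < d) = ∫_{−d}^{d} κ e^{−2κ|x|} dx = 1 − e^{−2κd} = 1 − e^{−3.577} = 0.9720.

P = 0.972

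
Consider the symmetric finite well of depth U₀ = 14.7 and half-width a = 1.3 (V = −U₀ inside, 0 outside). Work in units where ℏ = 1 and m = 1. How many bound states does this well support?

The dimensionless depth is z₀ = a√(2mU₀)/ℏ = 1.3 × √(29.40) = 7.049.
The even/odd transcendental equations gain one root per π/2 in z₀, giving N = 1 + ⌊2z₀/π⌋ = 1 + ⌊4.487⌋ = 5.

N = 5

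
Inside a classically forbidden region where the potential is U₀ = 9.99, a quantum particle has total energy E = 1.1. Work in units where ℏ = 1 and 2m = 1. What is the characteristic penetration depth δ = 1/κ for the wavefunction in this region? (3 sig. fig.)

Since E < U₀ the TISE in this region is ψ'' = κ²ψ with κ = √(2m(U₀ − E))/ℏ.
κ = √(2 × 0.5 × 8.89) = 2.982. The penetration depth is δ = 1/κ = 0.335.

δ = 0.335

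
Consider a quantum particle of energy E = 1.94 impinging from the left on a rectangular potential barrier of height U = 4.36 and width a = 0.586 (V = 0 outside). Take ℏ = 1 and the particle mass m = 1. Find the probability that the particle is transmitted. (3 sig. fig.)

E < U: inside the barrier ψ ∝ e^{±κx} with κ = √(2m(U − E))/ℏ = 2.200.
κa = 1.289, sinh(κa) = 1.677.
Matching ψ, ψ′ at both faces gives T = [1 + U² sinh²(κa) / (4E(U − E))]⁻¹ = 1/3.847 = 0.260.

T = 0.260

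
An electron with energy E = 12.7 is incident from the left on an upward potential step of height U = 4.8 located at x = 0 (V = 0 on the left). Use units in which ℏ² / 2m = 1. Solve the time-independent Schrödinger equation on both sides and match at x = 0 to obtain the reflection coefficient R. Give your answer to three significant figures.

R = 0.0140

On each side the TISE gives plane waves with k = √(2m(E − V))/ℏ: k₁ = √(2·½·12.7) = 3.564, k₂ = √(2·½·7.9) = 2.811.
Continuity of ψ and ψ′ at the step yields the reflection amplitude r = (k₁ − k₂)/(k₁ + k₂) = 0.1181; thus R = |r|² = 0.01395, T = 0.9860.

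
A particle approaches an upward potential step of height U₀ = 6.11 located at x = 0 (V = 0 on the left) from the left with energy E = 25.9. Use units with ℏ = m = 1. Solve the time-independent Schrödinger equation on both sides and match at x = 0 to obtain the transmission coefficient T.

On each side the TISE gives plane waves with k = √(2m(E − V))/ℏ: k₁ = √(2·1·25.9) = 7.197, k₂ = √(2·1·19.79) = 6.291.
Continuity of ψ and ψ′ at the step yields the reflection amplitude r = (k₁ − k₂)/(k₁ + k₂) = 0.06717; thus R = |r|² = 0.004511, T = 0.9955.

T = 0.995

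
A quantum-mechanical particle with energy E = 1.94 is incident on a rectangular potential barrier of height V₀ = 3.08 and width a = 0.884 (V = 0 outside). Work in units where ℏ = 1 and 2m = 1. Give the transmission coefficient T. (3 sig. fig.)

T = 0.440

E < V₀: inside the barrier ψ ∝ e^{±κx} with κ = √(2m(V₀ − E))/ℏ = 1.068.
κa = 0.9439, sinh(κa) = 1.090.
Matching ψ, ψ′ at both faces gives T = [1 + V₀² sinh²(κa) / (4E(V₀ − E))]⁻¹ = 1/2.275 = 0.440.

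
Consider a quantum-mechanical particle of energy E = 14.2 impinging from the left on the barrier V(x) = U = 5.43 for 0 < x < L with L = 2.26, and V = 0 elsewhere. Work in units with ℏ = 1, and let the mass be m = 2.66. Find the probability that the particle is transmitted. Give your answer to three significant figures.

T = 0.996

Above the barrier the interior wavenumber is k₂ = √(2m(E − U))/ℏ = 6.831, giving phase k₂L = 15.44.
Matching at both interfaces gives T⁻¹ = 1 + U² sin²(k₂L) / [4E(E − U)] = 1.004, hence T = 0.996.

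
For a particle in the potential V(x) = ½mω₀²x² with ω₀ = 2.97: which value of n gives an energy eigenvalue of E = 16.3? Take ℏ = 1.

n = 5

E_n = ℏω₀(n + ½) ⇒ n = E/(ℏω₀) − ½ = 16.3/2.97 − 0.5 = 4.988 → n = 5.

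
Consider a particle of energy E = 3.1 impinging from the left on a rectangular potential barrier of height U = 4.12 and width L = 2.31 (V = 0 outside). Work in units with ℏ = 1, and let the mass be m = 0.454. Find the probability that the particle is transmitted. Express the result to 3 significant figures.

E < U: inside the barrier ψ ∝ e^{±κx} with κ = √(2m(U − E))/ℏ = 0.9624.
κL = 2.223, sinh(κL) = 4.564.
Matching ψ, ψ′ at both faces gives T = [1 + U² sinh²(κL) / (4E(U − E))]⁻¹ = 1/28.95 = 0.0345.

T = 0.0345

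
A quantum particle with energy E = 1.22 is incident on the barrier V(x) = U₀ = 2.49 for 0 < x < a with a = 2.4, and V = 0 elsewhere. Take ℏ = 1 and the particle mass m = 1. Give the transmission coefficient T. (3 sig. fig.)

T = 0.00190

Since E < U₀ the interior solution is evanescent with decay constant κ = √(2m(U₀ − E))/ℏ = 1.594.
κa = 3.825, sinh(κa) = 22.90.
The exact tunnelling result is T⁻¹ = 1 + U₀² sinh²(κa) / [4E(U₀ − E)] = 525.8, so T = 0.00190.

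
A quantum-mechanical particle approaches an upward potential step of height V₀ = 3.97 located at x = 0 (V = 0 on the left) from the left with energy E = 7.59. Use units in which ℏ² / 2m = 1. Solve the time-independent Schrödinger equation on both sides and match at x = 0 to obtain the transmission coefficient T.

On each side the TISE gives plane waves with k = √(2m(E − V))/ℏ: k₁ = √(2·½·7.59) = 2.755, k₂ = √(2·½·3.62) = 1.903.
Continuity of ψ and ψ′ at the step yields the reflection amplitude r = (k₁ − k₂)/(k₁ + k₂) = 0.1830; thus R = |r|² = 0.03349, T = 0.9665.

T = 0.967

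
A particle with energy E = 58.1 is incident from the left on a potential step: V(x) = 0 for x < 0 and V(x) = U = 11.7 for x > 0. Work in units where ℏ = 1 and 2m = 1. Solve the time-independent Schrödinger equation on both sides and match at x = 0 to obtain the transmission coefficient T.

T = 0.997

On each side the TISE gives plane waves with k = √(2m(E − V))/ℏ: k₁ = √(2·½·58.1) = 7.622, k₂ = √(2·½·46.4) = 6.812.
Matching ψ and ψ′ at x = 0 gives r = (k₁ − k₂)/(k₁ + k₂), so R = r² = 0.003154 and T = 1 − R = 0.9968.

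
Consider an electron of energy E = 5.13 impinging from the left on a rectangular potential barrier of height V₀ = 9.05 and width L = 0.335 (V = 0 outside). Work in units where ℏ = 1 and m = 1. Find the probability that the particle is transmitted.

T = 0.456

Since E < V₀ the interior solution is evanescent with decay constant κ = √(2m(V₀ − E))/ℏ = 2.800.
κL = 0.9380, sinh(κL) = 1.082.
The exact tunnelling result is T⁻¹ = 1 + V₀² sinh²(κL) / [4E(V₀ − E)] = 2.191, so T = 0.456.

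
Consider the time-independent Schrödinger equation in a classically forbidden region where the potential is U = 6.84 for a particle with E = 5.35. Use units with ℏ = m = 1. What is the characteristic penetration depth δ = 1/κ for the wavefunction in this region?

Since E < U the TISE in this region is ψ'' = κ²ψ with κ = √(2m(U − E))/ℏ.
κ = √(2 × 1 × 1.49) = 1.726. The penetration depth is δ = 1/κ = 0.579.

δ = 0.579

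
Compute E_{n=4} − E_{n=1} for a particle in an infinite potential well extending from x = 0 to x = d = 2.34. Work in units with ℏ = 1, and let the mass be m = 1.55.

ΔE = 8.72

E_n = n²π²ℏ²/(2md²), so ΔE = (4² − 1²) π²ℏ²/(2md²).
ΔE = 15 × π² / (2 × 1.55 × 2.34²) = 8.722.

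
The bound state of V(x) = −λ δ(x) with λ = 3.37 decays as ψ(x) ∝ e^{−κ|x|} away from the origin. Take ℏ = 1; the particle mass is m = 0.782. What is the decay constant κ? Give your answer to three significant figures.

Integrate −(ℏ²/2m)ψ'' − λδ(x)ψ = Eψ from −ε to +ε: the ψ'' term gives ψ'(0⁺) − ψ'(0⁻) and the δ term gives −(2mλ/ℏ²)ψ(0).
With ψ ∝ e^{−κ|x|} this yields −2κ = −2mλ/ℏ², so κ = mλ/ℏ² = 2.635.

κ = 2.64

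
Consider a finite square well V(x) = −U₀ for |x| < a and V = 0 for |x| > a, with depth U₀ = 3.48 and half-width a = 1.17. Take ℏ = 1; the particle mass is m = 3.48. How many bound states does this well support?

N = 4

The dimensionless depth is z₀ = a√(2mU₀)/ℏ = 1.17 × √(24.22) = 5.758.
A new bound state (alternating even/odd) appears each time z₀ passes a multiple of π/2, so N = ⌊2z₀/π⌋ + 1 = ⌊3.666⌋ + 1 = 4.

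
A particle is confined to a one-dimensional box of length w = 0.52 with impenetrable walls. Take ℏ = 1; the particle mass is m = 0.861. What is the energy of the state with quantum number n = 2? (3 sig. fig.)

The infinite-well eigenfunctions ψ_n = √(2/w) sin(nπx/w) vanish at both walls, giving E_n = n²π²ℏ²/(2mw²).
E_2 = 2² × π² / (2 × 0.861 × 0.52²) = 84.79.

E = 84.8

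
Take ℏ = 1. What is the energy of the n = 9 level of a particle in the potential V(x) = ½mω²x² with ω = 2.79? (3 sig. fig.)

E = 26.5

Using E_n = (n + ½)ℏω: E_9 = 9.5 × 2.79 = 26.51.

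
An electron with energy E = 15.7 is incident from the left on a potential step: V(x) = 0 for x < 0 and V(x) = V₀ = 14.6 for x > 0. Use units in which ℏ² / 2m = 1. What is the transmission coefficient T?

T = 0.662

The wavenumbers are k₁ = √(2mE)/ℏ = 3.962 on the left and k₂ = √(2m(E − V₀))/ℏ = 1.049 on the right.
Matching ψ and ψ′ at x = 0 gives r = (k₁ − k₂)/(k₁ + k₂), so R = r² = 0.3380 and T = 1 − R = 0.6620.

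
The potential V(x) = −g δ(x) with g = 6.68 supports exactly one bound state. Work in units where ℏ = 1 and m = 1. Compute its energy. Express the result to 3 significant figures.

The bound state is ψ(x) = √κ e^{−κ|x|}. The derivative jump ψ'(0⁺) − ψ'(0⁻) = −(2mg/ℏ²)ψ(0) fixes κ = mg/ℏ² = 6.680.
Then E = −ℏ²κ²/(2m) = −mg²/(2ℏ²) = -22.31.

E = -22.3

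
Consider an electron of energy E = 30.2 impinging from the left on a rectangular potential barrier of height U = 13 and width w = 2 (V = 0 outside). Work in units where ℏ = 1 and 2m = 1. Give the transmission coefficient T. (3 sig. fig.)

Above the barrier the interior wavenumber is k₂ = √(2m(E − U))/ℏ = 4.147, giving phase k₂w = 8.295.
Matching at both interfaces gives T⁻¹ = 1 + U² sin²(k₂w) / [4E(E − U)] = 1.067, hence T = 0.938.

T = 0.938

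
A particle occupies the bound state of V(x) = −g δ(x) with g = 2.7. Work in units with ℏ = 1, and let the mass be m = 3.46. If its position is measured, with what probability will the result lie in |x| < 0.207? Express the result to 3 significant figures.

P = 0.979

The normalised bound state is ψ = √κ e^{−κ|x|} with κ = mg/ℏ² = 9.342.
P(|x| < d) = ∫_{−d}^{d} κ e^{−2κ|x|} dx = 1 − e^{−2κd} = 1 − e^{−3.868} = 0.9791.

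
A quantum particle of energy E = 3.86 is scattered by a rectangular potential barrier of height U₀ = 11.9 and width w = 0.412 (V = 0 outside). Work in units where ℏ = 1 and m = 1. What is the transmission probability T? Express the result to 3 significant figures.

T = 0.122

E < U₀: inside the barrier ψ ∝ e^{±κx} with κ = √(2m(U₀ − E))/ℏ = 4.010.
κw = 1.652, sinh(κw) = 2.513.
The exact tunnelling result is T⁻¹ = 1 + U₀² sinh²(κw) / [4E(U₀ − E)] = 8.205, so T = 0.122.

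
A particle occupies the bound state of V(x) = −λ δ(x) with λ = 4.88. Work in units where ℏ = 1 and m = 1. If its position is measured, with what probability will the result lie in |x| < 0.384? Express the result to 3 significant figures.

The normalised bound state is ψ = √κ e^{−κ|x|} with κ = mλ/ℏ² = 4.880.
P(|x| < d) = ∫_{−d}^{d} κ e^{−2κ|x|} dx = 1 − e^{−2κd} = 1 − e^{−3.748} = 0.9764.

P = 0.976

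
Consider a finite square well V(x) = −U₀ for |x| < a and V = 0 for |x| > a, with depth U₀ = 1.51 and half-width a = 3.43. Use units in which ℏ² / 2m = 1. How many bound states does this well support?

The dimensionless depth is z₀ = a√(2mU₀)/ℏ = 3.43 × √(1.510) = 4.215.
The even/odd transcendental equations gain one root per π/2 in z₀, giving N = 1 + ⌊2z₀/π⌋ = 1 + ⌊2.683⌋ = 3.

N = 3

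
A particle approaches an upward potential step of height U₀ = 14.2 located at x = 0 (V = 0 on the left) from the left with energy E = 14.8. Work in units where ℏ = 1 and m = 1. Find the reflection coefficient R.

R = 0.442

The wavenumbers are k₁ = √(2mE)/ℏ = 5.441 on the left and k₂ = √(2m(E − U₀))/ℏ = 1.095 on the right.
Continuity of ψ and ψ′ at the step yields the reflection amplitude r = (k₁ − k₂)/(k₁ + k₂) = 0.6648; thus R = |r|² = 0.4420, T = 0.5580.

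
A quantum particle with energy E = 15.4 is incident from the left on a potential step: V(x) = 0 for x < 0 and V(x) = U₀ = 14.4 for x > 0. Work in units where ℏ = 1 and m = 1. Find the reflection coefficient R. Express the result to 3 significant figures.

The wavenumbers are k₁ = √(2mE)/ℏ = 5.550 on the left and k₂ = √(2m(E − U₀))/ℏ = 1.414 on the right.
Continuity of ψ and ψ′ at the step yields the reflection amplitude r = (k₁ − k₂)/(k₁ + k₂) = 0.5938; thus R = |r|² = 0.3527, T = 0.6473.

R = 0.353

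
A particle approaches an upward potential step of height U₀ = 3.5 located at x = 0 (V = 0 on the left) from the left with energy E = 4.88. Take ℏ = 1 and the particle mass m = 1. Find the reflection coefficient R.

R = 0.0934

On each side the TISE gives plane waves with k = √(2m(E − V))/ℏ: k₁ = √(2·1·4.88) = 3.124, k₂ = √(2·1·1.38) = 1.661.
Continuity of ψ and ψ′ at the step yields the reflection amplitude r = (k₁ − k₂)/(k₁ + k₂) = 0.3057; thus R = |r|² = 0.09344, T = 0.9066.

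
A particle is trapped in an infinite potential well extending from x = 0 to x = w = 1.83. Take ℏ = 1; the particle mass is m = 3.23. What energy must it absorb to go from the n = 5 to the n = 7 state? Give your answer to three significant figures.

E_n = n²π²ℏ²/(2mw²), so ΔE = (7² − 5²) π²ℏ²/(2mw²).
ΔE = 24 × π² / (2 × 3.23 × 1.83²) = 10.95.

ΔE = 10.9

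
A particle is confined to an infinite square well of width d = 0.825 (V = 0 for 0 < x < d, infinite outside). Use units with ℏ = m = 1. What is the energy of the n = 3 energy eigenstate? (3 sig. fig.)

Requiring ψ(0) = ψ(d) = 0 quantises k = nπ/d, hence E_n = ℏ²k²/2m = n²π²ℏ²/(2md²).
E_3 = 3² × π² / (2 × 1 × 0.825²) = 65.25.

E = 65.3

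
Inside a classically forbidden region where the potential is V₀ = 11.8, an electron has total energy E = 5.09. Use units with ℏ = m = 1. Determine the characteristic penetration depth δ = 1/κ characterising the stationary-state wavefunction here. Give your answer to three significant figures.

Since E < V₀ the TISE in this region is ψ'' = κ²ψ with κ = √(2m(V₀ − E))/ℏ.
κ = √(2 × 1 × 6.71) = 3.663. The penetration depth is δ = 1/κ = 0.273.

δ = 0.273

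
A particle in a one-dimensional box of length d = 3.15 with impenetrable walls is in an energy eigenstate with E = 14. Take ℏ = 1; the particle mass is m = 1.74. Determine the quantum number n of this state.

For an infinite well E_n = n²π²ℏ²/(2md²), so n = (d/πℏ)√(2mE).
n = (3.15/π) × √(2 × 1.74 × 14) = 6.999 → n = 7.

n = 7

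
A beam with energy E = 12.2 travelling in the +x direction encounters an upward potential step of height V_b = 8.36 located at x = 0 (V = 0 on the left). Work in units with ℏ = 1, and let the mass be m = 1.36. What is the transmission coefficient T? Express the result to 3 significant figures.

The wavenumbers are k₁ = √(2mE)/ℏ = 5.761 on the left and k₂ = √(2m(E − V_b))/ℏ = 3.232 on the right.
Matching ψ and ψ′ at x = 0 gives r = (k₁ − k₂)/(k₁ + k₂), so R = r² = 0.07908 and T = 1 − R = 0.9209.

T = 0.921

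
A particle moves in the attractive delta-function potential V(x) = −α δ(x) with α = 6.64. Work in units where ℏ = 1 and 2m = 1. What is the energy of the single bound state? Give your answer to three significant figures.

The bound state is ψ(x) = √κ e^{−κ|x|}. The derivative jump ψ'(0⁺) − ψ'(0⁻) = −(2mα/ℏ²)ψ(0) fixes κ = mα/ℏ² = 3.320.
Then E = −ℏ²κ²/(2m) = −mα²/(2ℏ²) = -11.02.

E = -11.0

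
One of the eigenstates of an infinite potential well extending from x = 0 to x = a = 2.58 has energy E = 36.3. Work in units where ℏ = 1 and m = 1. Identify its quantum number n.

For an infinite well E_n = n²π²ℏ²/(2ma²), so n = (a/πℏ)√(2mE).
n = (2.58/π) × √(2 × 1 × 36.3) = 6.997 → n = 7.

n = 7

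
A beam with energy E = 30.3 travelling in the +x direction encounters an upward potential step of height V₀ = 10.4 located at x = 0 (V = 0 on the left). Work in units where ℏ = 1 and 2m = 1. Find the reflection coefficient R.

R = 0.0110

On each side the TISE gives plane waves with k = √(2m(E − V))/ℏ: k₁ = √(2·½·30.3) = 5.505, k₂ = √(2·½·19.9) = 4.461.
Matching ψ and ψ′ at x = 0 gives r = (k₁ − k₂)/(k₁ + k₂), so R = r² = 0.01097 and T = 1 − R = 0.9890.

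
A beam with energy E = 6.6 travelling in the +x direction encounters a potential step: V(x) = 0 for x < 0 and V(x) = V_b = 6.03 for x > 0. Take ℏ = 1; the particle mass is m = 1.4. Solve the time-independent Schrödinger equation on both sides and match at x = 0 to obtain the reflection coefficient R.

On each side the TISE gives plane waves with k = √(2m(E − V))/ℏ: k₁ = √(2·1.4·6.6) = 4.299, k₂ = √(2·1.4·0.57) = 1.263.
Continuity of ψ and ψ′ at the step yields the reflection amplitude r = (k₁ − k₂)/(k₁ + k₂) = 0.5457; thus R = |r|² = 0.2978, T = 0.7022.

R = 0.298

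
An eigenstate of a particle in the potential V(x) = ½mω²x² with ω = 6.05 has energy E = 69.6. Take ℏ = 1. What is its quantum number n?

Invert E_n = (n + ½)ℏω: n = E/ℏω − ½ = 11.004, so n = 11.

n = 11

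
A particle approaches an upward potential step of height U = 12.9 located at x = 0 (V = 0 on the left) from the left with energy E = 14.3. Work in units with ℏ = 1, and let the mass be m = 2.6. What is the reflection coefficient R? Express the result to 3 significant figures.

The wavenumbers are k₁ = √(2mE)/ℏ = 8.623 on the left and k₂ = √(2m(E − U))/ℏ = 2.698 on the right.
Matching ψ and ψ′ at x = 0 gives r = (k₁ − k₂)/(k₁ + k₂), so R = r² = 0.2739 and T = 1 − R = 0.7261.

R = 0.274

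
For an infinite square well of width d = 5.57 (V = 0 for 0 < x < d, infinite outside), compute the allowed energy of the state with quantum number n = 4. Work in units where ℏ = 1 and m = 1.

The infinite-well eigenfunctions ψ_n = √(2/d) sin(nπx/d) vanish at both walls, giving E_n = n²π²ℏ²/(2md²).
E_4 = 4² × π² / (2 × 1 × 5.57²) = 2.545.

E = 2.54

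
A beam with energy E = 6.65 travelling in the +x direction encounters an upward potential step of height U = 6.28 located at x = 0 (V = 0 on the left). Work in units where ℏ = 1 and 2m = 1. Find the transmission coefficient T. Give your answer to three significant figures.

On each side the TISE gives plane waves with k = √(2m(E − V))/ℏ: k₁ = √(2·½·6.65) = 2.579, k₂ = √(2·½·0.37) = 0.6083.
Continuity of ψ and ψ′ at the step yields the reflection amplitude r = (k₁ − k₂)/(k₁ + k₂) = 0.6183; thus R = |r|² = 0.3823, T = 0.6177.

T = 0.618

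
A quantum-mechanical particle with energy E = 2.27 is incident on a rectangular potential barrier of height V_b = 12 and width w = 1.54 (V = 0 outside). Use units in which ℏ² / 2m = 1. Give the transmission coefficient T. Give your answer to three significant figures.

E < V_b: inside the barrier ψ ∝ e^{±κx} with κ = √(2m(V_b − E))/ℏ = 3.119.
κw = 4.804, sinh(κw) = 60.98.
Matching ψ, ψ′ at both faces gives T = [1 + V_b² sinh²(κw) / (4E(V_b − E))]⁻¹ = 1/6061 = 0.000165.

T = 0.000165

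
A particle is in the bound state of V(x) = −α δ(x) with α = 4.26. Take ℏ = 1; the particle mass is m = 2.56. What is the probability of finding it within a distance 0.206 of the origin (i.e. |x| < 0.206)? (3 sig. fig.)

The normalised bound state is ψ = √κ e^{−κ|x|} with κ = mα/ℏ² = 10.91.
P(|x| < d) = ∫_{−d}^{d} κ e^{−2κ|x|} dx = 1 − e^{−2κd} = 1 − e^{−4.493} = 0.9888.

P = 0.989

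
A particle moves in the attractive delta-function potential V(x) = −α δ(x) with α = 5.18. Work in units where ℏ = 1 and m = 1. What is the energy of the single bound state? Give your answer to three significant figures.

E = -13.4

For x ≠ 0 the bound state is ψ ∝ e^{−κ|x|}; integrating the TISE across the delta gives the cusp condition 2κ = 2mα/ℏ², so κ = 5.180.
Then E = −ℏ²κ²/(2m) = −mα²/(2ℏ²) = -13.42.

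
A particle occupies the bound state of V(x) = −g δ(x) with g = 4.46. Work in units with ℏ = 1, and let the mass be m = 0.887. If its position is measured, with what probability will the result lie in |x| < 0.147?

The normalised bound state is ψ = √κ e^{−κ|x|} with κ = mg/ℏ² = 3.956.
P(|x| < d) = ∫_{−d}^{d} κ e^{−2κ|x|} dx = 1 − e^{−2κd} = 1 − e^{−1.163} = 0.6875.

P = 0.687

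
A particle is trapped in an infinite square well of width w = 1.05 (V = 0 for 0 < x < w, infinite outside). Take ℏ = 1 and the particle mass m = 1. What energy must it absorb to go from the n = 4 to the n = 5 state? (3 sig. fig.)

ΔE = 40.3

E_n = n²π²ℏ²/(2mw²), so ΔE = (5² − 4²) π²ℏ²/(2mw²).
ΔE = 9 × π² / (2 × 1 × 1.05²) = 40.28.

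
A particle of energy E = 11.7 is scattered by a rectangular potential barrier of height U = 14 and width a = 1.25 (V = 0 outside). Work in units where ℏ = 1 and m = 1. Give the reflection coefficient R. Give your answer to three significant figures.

E < U: inside the barrier ψ ∝ e^{±κx} with κ = √(2m(U − E))/ℏ = 2.145.
κa = 2.681, sinh(κa) = 7.265.
The exact tunnelling result is T⁻¹ = 1 + U² sinh²(κa) / [4E(U − E)] = 97.11, so T = 0.0103.
R = 1 − T = 0.990.

R = 0.990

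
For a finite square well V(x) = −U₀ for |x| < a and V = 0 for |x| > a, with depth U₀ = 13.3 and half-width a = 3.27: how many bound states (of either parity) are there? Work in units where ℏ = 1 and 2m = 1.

Define the well-strength parameter z₀ = (a/ℏ)√(2mU₀) = 3.27 × √(2·0.5·13.3) = 11.93.
A new bound state (alternating even/odd) appears each time z₀ passes a multiple of π/2, so N = ⌊2z₀/π⌋ + 1 = ⌊7.592⌋ + 1 = 8.

N = 8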